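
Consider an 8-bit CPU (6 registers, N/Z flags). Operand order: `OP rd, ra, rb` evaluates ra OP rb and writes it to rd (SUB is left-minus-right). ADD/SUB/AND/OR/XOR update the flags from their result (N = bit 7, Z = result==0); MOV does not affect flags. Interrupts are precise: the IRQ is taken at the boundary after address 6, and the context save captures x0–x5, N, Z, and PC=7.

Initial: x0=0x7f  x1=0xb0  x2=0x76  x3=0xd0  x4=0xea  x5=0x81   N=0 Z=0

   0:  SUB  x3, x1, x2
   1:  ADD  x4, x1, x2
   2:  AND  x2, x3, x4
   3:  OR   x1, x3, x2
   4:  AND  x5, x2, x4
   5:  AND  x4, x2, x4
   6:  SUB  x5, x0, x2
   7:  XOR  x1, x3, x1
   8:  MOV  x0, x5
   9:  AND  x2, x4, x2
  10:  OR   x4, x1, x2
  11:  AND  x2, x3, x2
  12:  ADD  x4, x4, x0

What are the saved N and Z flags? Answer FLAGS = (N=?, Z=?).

after  0: x0=0x7f x1=0xb0 x2=0x76 x3=0x3a x4=0xea x5=0x81  N=0 Z=0
after  1: x0=0x7f x1=0xb0 x2=0x76 x3=0x3a x4=0x26 x5=0x81  N=0 Z=0
after  2: x0=0x7f x1=0xb0 x2=0x22 x3=0x3a x4=0x26 x5=0x81  N=0 Z=0
after  3: x0=0x7f x1=0x3a x2=0x22 x3=0x3a x4=0x26 x5=0x81  N=0 Z=0
after  4: x0=0x7f x1=0x3a x2=0x22 x3=0x3a x4=0x26 x5=0x22  N=0 Z=0
after  5: x0=0x7f x1=0x3a x2=0x22 x3=0x3a x4=0x22 x5=0x22  N=0 Z=0
after  6: x0=0x7f x1=0x3a x2=0x22 x3=0x3a x4=0x22 x5=0x5d  N=0 Z=0
-- IRQ taken; context saved, return-PC = 7 --

FLAGS = (N=0, Z=0)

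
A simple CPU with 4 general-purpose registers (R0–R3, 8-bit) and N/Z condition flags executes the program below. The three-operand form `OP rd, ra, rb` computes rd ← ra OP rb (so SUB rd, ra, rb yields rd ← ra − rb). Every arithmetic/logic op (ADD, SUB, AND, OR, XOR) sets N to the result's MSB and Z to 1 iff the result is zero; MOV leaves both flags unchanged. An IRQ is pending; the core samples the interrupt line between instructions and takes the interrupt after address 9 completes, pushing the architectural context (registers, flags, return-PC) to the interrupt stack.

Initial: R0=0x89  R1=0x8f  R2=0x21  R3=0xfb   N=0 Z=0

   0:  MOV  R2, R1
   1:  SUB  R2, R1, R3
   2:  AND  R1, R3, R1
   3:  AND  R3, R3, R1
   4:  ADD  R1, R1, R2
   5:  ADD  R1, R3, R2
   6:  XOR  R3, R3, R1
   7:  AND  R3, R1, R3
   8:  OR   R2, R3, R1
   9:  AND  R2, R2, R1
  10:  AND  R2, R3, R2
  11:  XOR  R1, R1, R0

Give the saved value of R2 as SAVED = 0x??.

after  0: R0=0x89 R1=0x8f R2=0x8f R3=0xfb  N=0 Z=0
after  1: R0=0x89 R1=0x8f R2=0x94 R3=0xfb  N=1 Z=0
after  2: R0=0x89 R1=0x8b R2=0x94 R3=0xfb  N=1 Z=0
after  3: R0=0x89 R1=0x8b R2=0x94 R3=0x8b  N=1 Z=0
after  4: R0=0x89 R1=0x1f R2=0x94 R3=0x8b  N=0 Z=0
after  5: R0=0x89 R1=0x1f R2=0x94 R3=0x8b  N=0 Z=0
after  6: R0=0x89 R1=0x1f R2=0x94 R3=0x94  N=1 Z=0
after  7: R0=0x89 R1=0x1f R2=0x94 R3=0x14  N=0 Z=0
after  8: R0=0x89 R1=0x1f R2=0x1f R3=0x14  N=0 Z=0
after  9: R0=0x89 R1=0x1f R2=0x1f R3=0x14  N=0 Z=0
-- IRQ taken; context saved, return-PC = 10 --

SAVED = 0x1f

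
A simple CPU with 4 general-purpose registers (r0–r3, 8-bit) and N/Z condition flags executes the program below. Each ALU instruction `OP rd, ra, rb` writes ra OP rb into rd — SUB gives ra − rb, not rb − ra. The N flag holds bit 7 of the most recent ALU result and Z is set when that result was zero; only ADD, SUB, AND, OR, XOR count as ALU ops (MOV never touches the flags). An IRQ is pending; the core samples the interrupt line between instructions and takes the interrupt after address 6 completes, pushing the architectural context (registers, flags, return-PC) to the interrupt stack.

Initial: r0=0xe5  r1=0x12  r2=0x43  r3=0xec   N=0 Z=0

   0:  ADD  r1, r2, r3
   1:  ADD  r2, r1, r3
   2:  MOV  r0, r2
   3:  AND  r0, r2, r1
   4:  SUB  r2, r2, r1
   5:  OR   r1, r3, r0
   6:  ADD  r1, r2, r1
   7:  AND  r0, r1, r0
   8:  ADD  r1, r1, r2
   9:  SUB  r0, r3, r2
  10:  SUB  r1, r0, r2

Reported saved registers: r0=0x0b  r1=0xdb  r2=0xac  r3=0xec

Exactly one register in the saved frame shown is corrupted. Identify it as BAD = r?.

BAD = r2

after  0: r0=0xe5 r1=0x2f r2=0x43 r3=0xec  N=0 Z=0
after  1: r0=0xe5 r1=0x2f r2=0x1b r3=0xec  N=0 Z=0
after  2: r0=0x1b r1=0x2f r2=0x1b r3=0xec  N=0 Z=0
after  3: r0=0x0b r1=0x2f r2=0x1b r3=0xec  N=0 Z=0
after  4: r0=0x0b r1=0x2f r2=0xec r3=0xec  N=1 Z=0
after  5: r0=0x0b r1=0xef r2=0xec r3=0xec  N=1 Z=0
after  6: r0=0x0b r1=0xdb r2=0xec r3=0xec  N=1 Z=0
-- IRQ taken; context saved, return-PC = 7 --
mismatch: r2: reported 0xac vs actual 0xec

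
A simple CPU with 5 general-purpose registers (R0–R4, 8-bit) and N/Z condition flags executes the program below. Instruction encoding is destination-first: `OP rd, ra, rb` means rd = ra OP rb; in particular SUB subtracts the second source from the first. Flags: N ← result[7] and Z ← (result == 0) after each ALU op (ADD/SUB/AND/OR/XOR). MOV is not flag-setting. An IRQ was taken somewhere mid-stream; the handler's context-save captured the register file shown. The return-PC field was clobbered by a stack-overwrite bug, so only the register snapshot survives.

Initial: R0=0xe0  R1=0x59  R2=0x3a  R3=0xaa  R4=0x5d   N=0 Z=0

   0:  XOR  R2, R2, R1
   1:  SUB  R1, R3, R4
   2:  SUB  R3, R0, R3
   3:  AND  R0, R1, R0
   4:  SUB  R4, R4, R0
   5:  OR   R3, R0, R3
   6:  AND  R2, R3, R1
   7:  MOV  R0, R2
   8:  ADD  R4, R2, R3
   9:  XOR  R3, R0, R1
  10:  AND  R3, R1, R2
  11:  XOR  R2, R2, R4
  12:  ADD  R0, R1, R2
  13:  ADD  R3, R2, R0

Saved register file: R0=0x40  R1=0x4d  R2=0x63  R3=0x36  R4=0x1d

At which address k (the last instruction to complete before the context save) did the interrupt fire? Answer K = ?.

K = 4

after  0: R0=0xe0 R1=0x59 R2=0x63 R3=0xaa R4=0x5d  N=0 Z=0
after  1: R0=0xe0 R1=0x4d R2=0x63 R3=0xaa R4=0x5d  N=0 Z=0
after  2: R0=0xe0 R1=0x4d R2=0x63 R3=0x36 R4=0x5d  N=0 Z=0
after  3: R0=0x40 R1=0x4d R2=0x63 R3=0x36 R4=0x5d  N=0 Z=0
after  4: R0=0x40 R1=0x4d R2=0x63 R3=0x36 R4=0x1d  N=0 Z=0
-- IRQ taken; context saved, return-PC = 5 --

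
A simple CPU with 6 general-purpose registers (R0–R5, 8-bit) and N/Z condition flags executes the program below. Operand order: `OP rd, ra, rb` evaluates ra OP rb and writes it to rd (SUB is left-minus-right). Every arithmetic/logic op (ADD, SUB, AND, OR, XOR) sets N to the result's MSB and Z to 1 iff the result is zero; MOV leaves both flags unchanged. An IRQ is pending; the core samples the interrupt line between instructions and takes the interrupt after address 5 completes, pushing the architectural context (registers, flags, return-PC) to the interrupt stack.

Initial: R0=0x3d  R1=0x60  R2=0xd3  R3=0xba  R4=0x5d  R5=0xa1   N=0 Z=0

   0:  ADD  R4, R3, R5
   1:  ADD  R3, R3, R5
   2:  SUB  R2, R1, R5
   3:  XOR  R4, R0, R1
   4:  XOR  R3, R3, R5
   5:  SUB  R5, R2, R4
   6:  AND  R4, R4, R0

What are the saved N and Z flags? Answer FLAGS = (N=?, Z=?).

after  0: R0=0x3d R1=0x60 R2=0xd3 R3=0xba R4=0x5b R5=0xa1  N=0 Z=0
after  1: R0=0x3d R1=0x60 R2=0xd3 R3=0x5b R4=0x5b R5=0xa1  N=0 Z=0
after  2: R0=0x3d R1=0x60 R2=0xbf R3=0x5b R4=0x5b R5=0xa1  N=1 Z=0
after  3: R0=0x3d R1=0x60 R2=0xbf R3=0x5b R4=0x5d R5=0xa1  N=0 Z=0
after  4: R0=0x3d R1=0x60 R2=0xbf R3=0xfa R4=0x5d R5=0xa1  N=1 Z=0
after  5: R0=0x3d R1=0x60 R2=0xbf R3=0xfa R4=0x5d R5=0x62  N=0 Z=0
-- IRQ taken; context saved, return-PC = 6 --

FLAGS = (N=0, Z=0)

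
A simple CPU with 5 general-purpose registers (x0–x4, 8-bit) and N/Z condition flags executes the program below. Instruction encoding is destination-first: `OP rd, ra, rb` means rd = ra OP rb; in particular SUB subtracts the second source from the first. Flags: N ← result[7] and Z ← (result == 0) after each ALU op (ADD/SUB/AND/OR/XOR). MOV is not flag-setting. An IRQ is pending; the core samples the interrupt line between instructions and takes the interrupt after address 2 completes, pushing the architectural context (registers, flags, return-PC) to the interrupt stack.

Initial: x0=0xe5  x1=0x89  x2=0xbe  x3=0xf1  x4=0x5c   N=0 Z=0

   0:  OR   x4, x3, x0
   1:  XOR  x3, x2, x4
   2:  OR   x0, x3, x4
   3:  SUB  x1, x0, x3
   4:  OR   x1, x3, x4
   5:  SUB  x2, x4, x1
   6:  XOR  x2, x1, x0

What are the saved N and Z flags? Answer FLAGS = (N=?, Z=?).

FLAGS = (N=1, Z=0)

after  0: x0=0xe5 x1=0x89 x2=0xbe x3=0xf1 x4=0xf5  N=1 Z=0
after  1: x0=0xe5 x1=0x89 x2=0xbe x3=0x4b x4=0xf5  N=0 Z=0
after  2: x0=0xff x1=0x89 x2=0xbe x3=0x4b x4=0xf5  N=1 Z=0
-- IRQ taken; context saved, return-PC = 3 --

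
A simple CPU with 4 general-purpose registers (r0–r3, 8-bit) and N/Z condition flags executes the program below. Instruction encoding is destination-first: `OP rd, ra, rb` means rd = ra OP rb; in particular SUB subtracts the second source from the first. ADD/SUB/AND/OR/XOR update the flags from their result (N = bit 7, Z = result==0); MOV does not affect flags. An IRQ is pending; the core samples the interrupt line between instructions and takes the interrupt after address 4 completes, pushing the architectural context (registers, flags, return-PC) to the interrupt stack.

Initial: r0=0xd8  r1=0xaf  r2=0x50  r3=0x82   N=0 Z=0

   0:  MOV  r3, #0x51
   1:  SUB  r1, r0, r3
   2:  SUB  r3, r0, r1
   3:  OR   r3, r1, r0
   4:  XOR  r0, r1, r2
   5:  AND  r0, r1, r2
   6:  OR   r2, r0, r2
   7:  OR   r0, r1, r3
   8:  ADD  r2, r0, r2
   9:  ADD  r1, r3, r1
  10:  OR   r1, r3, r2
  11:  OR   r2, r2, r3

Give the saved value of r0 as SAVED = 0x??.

SAVED = 0xd7

after  0: r0=0xd8 r1=0xaf r2=0x50 r3=0x51  N=0 Z=0
after  1: r0=0xd8 r1=0x87 r2=0x50 r3=0x51  N=1 Z=0
after  2: r0=0xd8 r1=0x87 r2=0x50 r3=0x51  N=0 Z=0
after  3: r0=0xd8 r1=0x87 r2=0x50 r3=0xdf  N=1 Z=0
after  4: r0=0xd7 r1=0x87 r2=0x50 r3=0xdf  N=1 Z=0
-- IRQ taken; context saved, return-PC = 5 --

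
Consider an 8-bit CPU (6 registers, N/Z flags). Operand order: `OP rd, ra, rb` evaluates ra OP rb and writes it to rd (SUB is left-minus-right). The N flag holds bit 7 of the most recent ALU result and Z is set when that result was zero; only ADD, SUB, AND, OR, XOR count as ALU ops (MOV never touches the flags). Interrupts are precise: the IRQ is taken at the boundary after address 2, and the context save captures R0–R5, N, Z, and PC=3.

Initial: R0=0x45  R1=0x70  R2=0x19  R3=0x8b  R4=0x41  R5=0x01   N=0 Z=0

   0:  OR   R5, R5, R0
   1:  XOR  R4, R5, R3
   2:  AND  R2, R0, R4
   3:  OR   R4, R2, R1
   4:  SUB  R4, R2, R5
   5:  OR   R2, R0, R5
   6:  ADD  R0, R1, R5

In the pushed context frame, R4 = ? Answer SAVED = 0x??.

after  0: R0=0x45 R1=0x70 R2=0x19 R3=0x8b R4=0x41 R5=0x45  N=0 Z=0
after  1: R0=0x45 R1=0x70 R2=0x19 R3=0x8b R4=0xce R5=0x45  N=1 Z=0
after  2: R0=0x45 R1=0x70 R2=0x44 R3=0x8b R4=0xce R5=0x45  N=0 Z=0
-- IRQ taken; context saved, return-PC = 3 --

SAVED = 0xce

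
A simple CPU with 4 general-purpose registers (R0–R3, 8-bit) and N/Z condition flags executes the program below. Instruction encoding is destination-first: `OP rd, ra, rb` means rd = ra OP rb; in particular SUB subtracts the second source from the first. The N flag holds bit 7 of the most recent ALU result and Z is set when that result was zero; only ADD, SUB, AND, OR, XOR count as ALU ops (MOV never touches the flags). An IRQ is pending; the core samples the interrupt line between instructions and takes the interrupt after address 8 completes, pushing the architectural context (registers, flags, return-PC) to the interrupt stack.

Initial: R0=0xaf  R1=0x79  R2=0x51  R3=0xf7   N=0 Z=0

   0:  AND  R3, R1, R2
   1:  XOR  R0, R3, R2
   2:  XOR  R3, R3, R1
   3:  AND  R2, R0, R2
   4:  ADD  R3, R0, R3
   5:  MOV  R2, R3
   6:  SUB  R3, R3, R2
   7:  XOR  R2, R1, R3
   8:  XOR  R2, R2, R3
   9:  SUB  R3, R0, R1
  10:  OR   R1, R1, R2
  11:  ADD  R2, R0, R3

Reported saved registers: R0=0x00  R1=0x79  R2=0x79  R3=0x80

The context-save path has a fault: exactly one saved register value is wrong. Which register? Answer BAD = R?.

after  0: R0=0xaf R1=0x79 R2=0x51 R3=0x51  N=0 Z=0
after  1: R0=0x00 R1=0x79 R2=0x51 R3=0x51  N=0 Z=1
after  2: R0=0x00 R1=0x79 R2=0x51 R3=0x28  N=0 Z=0
after  3: R0=0x00 R1=0x79 R2=0x00 R3=0x28  N=0 Z=1
after  4: R0=0x00 R1=0x79 R2=0x00 R3=0x28  N=0 Z=0
after  5: R0=0x00 R1=0x79 R2=0x28 R3=0x28  N=0 Z=0
after  6: R0=0x00 R1=0x79 R2=0x28 R3=0x00  N=0 Z=1
after  7: R0=0x00 R1=0x79 R2=0x79 R3=0x00  N=0 Z=0
after  8: R0=0x00 R1=0x79 R2=0x79 R3=0x00  N=0 Z=0
-- IRQ taken; context saved, return-PC = 9 --
mismatch: R3: reported 0x80 vs actual 0x00

BAD = R3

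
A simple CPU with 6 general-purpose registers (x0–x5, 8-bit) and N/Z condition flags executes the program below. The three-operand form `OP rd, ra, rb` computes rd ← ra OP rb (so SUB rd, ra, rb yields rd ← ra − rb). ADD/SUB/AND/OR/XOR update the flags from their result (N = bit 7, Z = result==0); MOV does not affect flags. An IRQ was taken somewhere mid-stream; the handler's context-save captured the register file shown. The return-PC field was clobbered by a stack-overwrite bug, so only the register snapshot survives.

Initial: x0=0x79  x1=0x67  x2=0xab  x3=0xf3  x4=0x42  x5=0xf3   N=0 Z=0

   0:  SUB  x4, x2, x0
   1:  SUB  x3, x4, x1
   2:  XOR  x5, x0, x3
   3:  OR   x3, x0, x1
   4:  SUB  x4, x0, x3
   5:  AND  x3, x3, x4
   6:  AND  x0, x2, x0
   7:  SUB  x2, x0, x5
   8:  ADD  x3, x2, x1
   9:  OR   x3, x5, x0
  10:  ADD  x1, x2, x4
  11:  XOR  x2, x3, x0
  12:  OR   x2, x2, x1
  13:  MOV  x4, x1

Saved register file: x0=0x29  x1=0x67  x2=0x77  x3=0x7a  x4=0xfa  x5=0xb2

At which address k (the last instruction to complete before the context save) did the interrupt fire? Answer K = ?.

K = 7

after  0: x0=0x79 x1=0x67 x2=0xab x3=0xf3 x4=0x32 x5=0xf3  N=0 Z=0
after  1: x0=0x79 x1=0x67 x2=0xab x3=0xcb x4=0x32 x5=0xf3  N=1 Z=0
after  2: x0=0x79 x1=0x67 x2=0xab x3=0xcb x4=0x32 x5=0xb2  N=1 Z=0
after  3: x0=0x79 x1=0x67 x2=0xab x3=0x7f x4=0x32 x5=0xb2  N=0 Z=0
after  4: x0=0x79 x1=0x67 x2=0xab x3=0x7f x4=0xfa x5=0xb2  N=1 Z=0
after  5: x0=0x79 x1=0x67 x2=0xab x3=0x7a x4=0xfa x5=0xb2  N=0 Z=0
after  6: x0=0x29 x1=0x67 x2=0xab x3=0x7a x4=0xfa x5=0xb2  N=0 Z=0
after  7: x0=0x29 x1=0x67 x2=0x77 x3=0x7a x4=0xfa x5=0xb2  N=0 Z=0
-- IRQ taken; context saved, return-PC = 8 --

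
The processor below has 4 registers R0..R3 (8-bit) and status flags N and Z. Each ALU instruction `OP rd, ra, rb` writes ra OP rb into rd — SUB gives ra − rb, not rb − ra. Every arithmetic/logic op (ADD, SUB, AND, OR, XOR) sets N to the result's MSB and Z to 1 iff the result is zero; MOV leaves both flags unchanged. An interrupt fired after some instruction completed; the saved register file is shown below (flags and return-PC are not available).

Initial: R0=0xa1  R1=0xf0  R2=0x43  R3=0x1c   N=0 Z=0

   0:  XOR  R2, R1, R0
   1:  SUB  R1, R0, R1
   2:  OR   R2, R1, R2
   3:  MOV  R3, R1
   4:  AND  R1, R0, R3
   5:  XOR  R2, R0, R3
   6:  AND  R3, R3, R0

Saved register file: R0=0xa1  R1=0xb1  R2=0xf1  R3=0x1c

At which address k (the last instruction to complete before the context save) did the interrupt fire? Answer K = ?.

K = 2

after  0: R0=0xa1 R1=0xf0 R2=0x51 R3=0x1c  N=0 Z=0
after  1: R0=0xa1 R1=0xb1 R2=0x51 R3=0x1c  N=1 Z=0
after  2: R0=0xa1 R1=0xb1 R2=0xf1 R3=0x1c  N=1 Z=0
-- IRQ taken; context saved, return-PC = 3 --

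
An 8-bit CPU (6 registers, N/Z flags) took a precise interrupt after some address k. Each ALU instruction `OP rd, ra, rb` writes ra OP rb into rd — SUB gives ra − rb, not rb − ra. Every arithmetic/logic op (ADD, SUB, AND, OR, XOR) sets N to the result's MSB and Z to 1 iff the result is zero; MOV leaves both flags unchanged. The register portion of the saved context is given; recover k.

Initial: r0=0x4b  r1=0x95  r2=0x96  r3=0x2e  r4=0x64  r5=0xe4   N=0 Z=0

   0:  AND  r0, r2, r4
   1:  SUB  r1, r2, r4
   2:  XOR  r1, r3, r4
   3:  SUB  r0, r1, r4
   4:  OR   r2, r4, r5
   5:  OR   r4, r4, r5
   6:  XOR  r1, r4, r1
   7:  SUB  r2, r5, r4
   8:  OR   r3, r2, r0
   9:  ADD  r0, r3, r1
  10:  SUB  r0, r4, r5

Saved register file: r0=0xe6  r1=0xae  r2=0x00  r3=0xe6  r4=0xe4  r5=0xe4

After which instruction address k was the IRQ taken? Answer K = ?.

after  0: r0=0x04 r1=0x95 r2=0x96 r3=0x2e r4=0x64 r5=0xe4  N=0 Z=0
after  1: r0=0x04 r1=0x32 r2=0x96 r3=0x2e r4=0x64 r5=0xe4  N=0 Z=0
after  2: r0=0x04 r1=0x4a r2=0x96 r3=0x2e r4=0x64 r5=0xe4  N=0 Z=0
after  3: r0=0xe6 r1=0x4a r2=0x96 r3=0x2e r4=0x64 r5=0xe4  N=1 Z=0
after  4: r0=0xe6 r1=0x4a r2=0xe4 r3=0x2e r4=0x64 r5=0xe4  N=1 Z=0
after  5: r0=0xe6 r1=0x4a r2=0xe4 r3=0x2e r4=0xe4 r5=0xe4  N=1 Z=0
after  6: r0=0xe6 r1=0xae r2=0xe4 r3=0x2e r4=0xe4 r5=0xe4  N=1 Z=0
after  7: r0=0xe6 r1=0xae r2=0x00 r3=0x2e r4=0xe4 r5=0xe4  N=0 Z=1
after  8: r0=0xe6 r1=0xae r2=0x00 r3=0xe6 r4=0xe4 r5=0xe4  N=1 Z=0
-- IRQ taken; context saved, return-PC = 9 --

K = 8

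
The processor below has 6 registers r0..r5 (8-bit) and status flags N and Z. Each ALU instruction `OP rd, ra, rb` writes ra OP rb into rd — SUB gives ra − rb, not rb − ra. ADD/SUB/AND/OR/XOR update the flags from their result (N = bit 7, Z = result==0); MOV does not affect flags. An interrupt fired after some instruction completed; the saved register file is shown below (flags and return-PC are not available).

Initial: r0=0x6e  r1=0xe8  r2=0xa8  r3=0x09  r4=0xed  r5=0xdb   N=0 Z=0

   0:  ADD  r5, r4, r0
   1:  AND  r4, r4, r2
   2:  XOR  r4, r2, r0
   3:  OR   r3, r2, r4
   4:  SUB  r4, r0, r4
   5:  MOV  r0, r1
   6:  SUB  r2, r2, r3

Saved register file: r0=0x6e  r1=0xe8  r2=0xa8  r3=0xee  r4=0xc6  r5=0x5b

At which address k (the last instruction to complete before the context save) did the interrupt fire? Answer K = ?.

K = 3

after  0: r0=0x6e r1=0xe8 r2=0xa8 r3=0x09 r4=0xed r5=0x5b  N=0 Z=0
after  1: r0=0x6e r1=0xe8 r2=0xa8 r3=0x09 r4=0xa8 r5=0x5b  N=1 Z=0
after  2: r0=0x6e r1=0xe8 r2=0xa8 r3=0x09 r4=0xc6 r5=0x5b  N=1 Z=0
after  3: r0=0x6e r1=0xe8 r2=0xa8 r3=0xee r4=0xc6 r5=0x5b  N=1 Z=0
-- IRQ taken; context saved, return-PC = 4 --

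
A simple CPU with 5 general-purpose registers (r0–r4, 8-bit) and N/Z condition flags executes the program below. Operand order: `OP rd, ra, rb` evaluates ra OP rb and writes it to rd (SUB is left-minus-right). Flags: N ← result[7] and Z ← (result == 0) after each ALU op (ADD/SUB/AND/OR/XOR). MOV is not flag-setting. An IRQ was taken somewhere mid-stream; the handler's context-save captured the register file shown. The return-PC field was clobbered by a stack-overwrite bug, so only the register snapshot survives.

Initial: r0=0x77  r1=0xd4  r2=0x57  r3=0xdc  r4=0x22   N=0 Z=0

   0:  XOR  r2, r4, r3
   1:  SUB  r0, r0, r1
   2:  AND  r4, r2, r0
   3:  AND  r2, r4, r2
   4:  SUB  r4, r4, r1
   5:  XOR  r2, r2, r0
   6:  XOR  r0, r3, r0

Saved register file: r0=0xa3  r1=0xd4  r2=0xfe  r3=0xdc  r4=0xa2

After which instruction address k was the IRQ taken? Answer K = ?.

after  0: r0=0x77 r1=0xd4 r2=0xfe r3=0xdc r4=0x22  N=1 Z=0
after  1: r0=0xa3 r1=0xd4 r2=0xfe r3=0xdc r4=0x22  N=1 Z=0
after  2: r0=0xa3 r1=0xd4 r2=0xfe r3=0xdc r4=0xa2  N=1 Z=0
-- IRQ taken; context saved, return-PC = 3 --

K = 2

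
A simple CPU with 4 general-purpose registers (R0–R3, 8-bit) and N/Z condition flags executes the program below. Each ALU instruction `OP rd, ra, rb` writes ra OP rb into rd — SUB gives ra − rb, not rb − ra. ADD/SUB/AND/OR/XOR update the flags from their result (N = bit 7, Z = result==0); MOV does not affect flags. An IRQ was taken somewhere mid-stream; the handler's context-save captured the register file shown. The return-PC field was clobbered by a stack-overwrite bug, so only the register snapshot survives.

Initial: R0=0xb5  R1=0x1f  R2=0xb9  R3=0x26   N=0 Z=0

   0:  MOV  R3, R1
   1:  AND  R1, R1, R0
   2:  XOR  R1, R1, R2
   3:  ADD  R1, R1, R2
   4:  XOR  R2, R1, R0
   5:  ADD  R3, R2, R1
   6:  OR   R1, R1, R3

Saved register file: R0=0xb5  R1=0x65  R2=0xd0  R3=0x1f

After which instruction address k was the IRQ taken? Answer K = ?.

after  0: R0=0xb5 R1=0x1f R2=0xb9 R3=0x1f  N=0 Z=0
after  1: R0=0xb5 R1=0x15 R2=0xb9 R3=0x1f  N=0 Z=0
after  2: R0=0xb5 R1=0xac R2=0xb9 R3=0x1f  N=1 Z=0
after  3: R0=0xb5 R1=0x65 R2=0xb9 R3=0x1f  N=0 Z=0
after  4: R0=0xb5 R1=0x65 R2=0xd0 R3=0x1f  N=1 Z=0
-- IRQ taken; context saved, return-PC = 5 --

K = 4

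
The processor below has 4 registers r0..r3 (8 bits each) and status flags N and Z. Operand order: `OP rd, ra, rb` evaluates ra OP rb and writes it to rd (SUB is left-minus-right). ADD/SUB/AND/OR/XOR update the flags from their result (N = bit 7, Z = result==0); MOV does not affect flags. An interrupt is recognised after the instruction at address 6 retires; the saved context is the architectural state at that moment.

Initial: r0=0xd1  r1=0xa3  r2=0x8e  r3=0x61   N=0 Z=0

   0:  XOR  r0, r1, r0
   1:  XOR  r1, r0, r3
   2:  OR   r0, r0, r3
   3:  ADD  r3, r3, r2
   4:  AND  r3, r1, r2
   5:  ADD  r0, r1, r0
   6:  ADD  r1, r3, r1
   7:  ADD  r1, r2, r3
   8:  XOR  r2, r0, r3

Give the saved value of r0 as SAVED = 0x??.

after  0: r0=0x72 r1=0xa3 r2=0x8e r3=0x61  N=0 Z=0
after  1: r0=0x72 r1=0x13 r2=0x8e r3=0x61  N=0 Z=0
after  2: r0=0x73 r1=0x13 r2=0x8e r3=0x61  N=0 Z=0
after  3: r0=0x73 r1=0x13 r2=0x8e r3=0xef  N=1 Z=0
after  4: r0=0x73 r1=0x13 r2=0x8e r3=0x02  N=0 Z=0
after  5: r0=0x86 r1=0x13 r2=0x8e r3=0x02  N=1 Z=0
after  6: r0=0x86 r1=0x15 r2=0x8e r3=0x02  N=0 Z=0
-- IRQ taken; context saved, return-PC = 7 --

SAVED = 0x86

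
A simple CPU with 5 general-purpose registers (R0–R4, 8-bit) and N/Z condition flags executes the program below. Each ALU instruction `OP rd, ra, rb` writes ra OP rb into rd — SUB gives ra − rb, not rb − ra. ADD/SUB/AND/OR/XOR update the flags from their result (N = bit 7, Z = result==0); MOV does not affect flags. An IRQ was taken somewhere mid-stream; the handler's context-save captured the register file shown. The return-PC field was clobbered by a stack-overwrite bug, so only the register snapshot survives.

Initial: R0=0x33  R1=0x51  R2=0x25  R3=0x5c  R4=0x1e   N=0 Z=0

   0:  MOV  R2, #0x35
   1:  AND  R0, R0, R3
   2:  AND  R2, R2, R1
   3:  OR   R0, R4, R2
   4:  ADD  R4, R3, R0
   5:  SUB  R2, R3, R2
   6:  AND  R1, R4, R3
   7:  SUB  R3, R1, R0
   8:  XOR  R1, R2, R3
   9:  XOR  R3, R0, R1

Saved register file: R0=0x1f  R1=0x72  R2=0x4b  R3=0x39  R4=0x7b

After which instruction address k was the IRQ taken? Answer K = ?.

after  0: R0=0x33 R1=0x51 R2=0x35 R3=0x5c R4=0x1e  N=0 Z=0
after  1: R0=0x10 R1=0x51 R2=0x35 R3=0x5c R4=0x1e  N=0 Z=0
after  2: R0=0x10 R1=0x51 R2=0x11 R3=0x5c R4=0x1e  N=0 Z=0
after  3: R0=0x1f R1=0x51 R2=0x11 R3=0x5c R4=0x1e  N=0 Z=0
after  4: R0=0x1f R1=0x51 R2=0x11 R3=0x5c R4=0x7b  N=0 Z=0
after  5: R0=0x1f R1=0x51 R2=0x4b R3=0x5c R4=0x7b  N=0 Z=0
after  6: R0=0x1f R1=0x58 R2=0x4b R3=0x5c R4=0x7b  N=0 Z=0
after  7: R0=0x1f R1=0x58 R2=0x4b R3=0x39 R4=0x7b  N=0 Z=0
after  8: R0=0x1f R1=0x72 R2=0x4b R3=0x39 R4=0x7b  N=0 Z=0
-- IRQ taken; context saved, return-PC = 9 --

K = 8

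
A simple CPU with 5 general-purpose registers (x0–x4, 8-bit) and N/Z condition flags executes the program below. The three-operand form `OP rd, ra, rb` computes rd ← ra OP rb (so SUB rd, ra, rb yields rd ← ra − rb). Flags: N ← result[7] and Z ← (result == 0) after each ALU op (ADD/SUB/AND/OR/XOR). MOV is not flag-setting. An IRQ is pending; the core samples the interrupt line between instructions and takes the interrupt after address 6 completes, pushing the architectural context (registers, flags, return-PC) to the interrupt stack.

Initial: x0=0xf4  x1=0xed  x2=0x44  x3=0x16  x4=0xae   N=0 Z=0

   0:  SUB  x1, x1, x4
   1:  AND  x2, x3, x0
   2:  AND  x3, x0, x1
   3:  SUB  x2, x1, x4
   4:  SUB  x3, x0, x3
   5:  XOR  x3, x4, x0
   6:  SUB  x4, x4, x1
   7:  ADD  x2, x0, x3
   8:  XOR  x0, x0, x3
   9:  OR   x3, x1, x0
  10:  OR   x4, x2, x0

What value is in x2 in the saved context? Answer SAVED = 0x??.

after  0: x0=0xf4 x1=0x3f x2=0x44 x3=0x16 x4=0xae  N=0 Z=0
after  1: x0=0xf4 x1=0x3f x2=0x14 x3=0x16 x4=0xae  N=0 Z=0
after  2: x0=0xf4 x1=0x3f x2=0x14 x3=0x34 x4=0xae  N=0 Z=0
after  3: x0=0xf4 x1=0x3f x2=0x91 x3=0x34 x4=0xae  N=1 Z=0
after  4: x0=0xf4 x1=0x3f x2=0x91 x3=0xc0 x4=0xae  N=1 Z=0
after  5: x0=0xf4 x1=0x3f x2=0x91 x3=0x5a x4=0xae  N=0 Z=0
after  6: x0=0xf4 x1=0x3f x2=0x91 x3=0x5a x4=0x6f  N=0 Z=0
-- IRQ taken; context saved, return-PC = 7 --

SAVED = 0x91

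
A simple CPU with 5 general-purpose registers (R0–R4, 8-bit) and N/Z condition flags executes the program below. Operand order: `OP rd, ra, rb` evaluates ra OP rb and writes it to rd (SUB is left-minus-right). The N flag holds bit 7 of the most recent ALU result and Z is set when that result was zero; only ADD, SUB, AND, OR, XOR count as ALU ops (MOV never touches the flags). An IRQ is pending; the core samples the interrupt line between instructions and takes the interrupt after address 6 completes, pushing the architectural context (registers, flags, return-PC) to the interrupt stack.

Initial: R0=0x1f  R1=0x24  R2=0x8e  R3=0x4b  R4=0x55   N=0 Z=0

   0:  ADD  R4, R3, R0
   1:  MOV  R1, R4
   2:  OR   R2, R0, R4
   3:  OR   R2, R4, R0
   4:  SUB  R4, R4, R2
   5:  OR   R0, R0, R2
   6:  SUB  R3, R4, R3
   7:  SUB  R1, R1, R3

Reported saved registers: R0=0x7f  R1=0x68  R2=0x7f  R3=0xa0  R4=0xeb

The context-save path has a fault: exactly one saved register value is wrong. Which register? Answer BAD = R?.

after  0: R0=0x1f R1=0x24 R2=0x8e R3=0x4b R4=0x6a  N=0 Z=0
after  1: R0=0x1f R1=0x6a R2=0x8e R3=0x4b R4=0x6a  N=0 Z=0
after  2: R0=0x1f R1=0x6a R2=0x7f R3=0x4b R4=0x6a  N=0 Z=0
after  3: R0=0x1f R1=0x6a R2=0x7f R3=0x4b R4=0x6a  N=0 Z=0
after  4: R0=0x1f R1=0x6a R2=0x7f R3=0x4b R4=0xeb  N=1 Z=0
after  5: R0=0x7f R1=0x6a R2=0x7f R3=0x4b R4=0xeb  N=0 Z=0
after  6: R0=0x7f R1=0x6a R2=0x7f R3=0xa0 R4=0xeb  N=1 Z=0
-- IRQ taken; context saved, return-PC = 7 --
mismatch: R1: reported 0x68 vs actual 0x6a

BAD = R1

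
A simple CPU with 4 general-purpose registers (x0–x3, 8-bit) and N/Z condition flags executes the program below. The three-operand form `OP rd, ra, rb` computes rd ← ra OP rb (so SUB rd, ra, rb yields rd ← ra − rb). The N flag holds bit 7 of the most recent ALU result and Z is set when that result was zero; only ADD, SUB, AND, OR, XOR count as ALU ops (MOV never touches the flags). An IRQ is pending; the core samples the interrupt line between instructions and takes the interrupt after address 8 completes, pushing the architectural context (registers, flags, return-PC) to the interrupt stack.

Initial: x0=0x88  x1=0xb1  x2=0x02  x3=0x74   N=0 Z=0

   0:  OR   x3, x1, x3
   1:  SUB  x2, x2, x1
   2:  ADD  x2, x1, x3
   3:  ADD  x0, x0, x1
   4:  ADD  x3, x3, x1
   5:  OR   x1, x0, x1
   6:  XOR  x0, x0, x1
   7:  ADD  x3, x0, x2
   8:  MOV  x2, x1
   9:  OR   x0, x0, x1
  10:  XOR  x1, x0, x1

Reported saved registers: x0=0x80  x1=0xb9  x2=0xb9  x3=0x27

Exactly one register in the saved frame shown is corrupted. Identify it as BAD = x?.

after  0: x0=0x88 x1=0xb1 x2=0x02 x3=0xf5  N=1 Z=0
after  1: x0=0x88 x1=0xb1 x2=0x51 x3=0xf5  N=0 Z=0
after  2: x0=0x88 x1=0xb1 x2=0xa6 x3=0xf5  N=1 Z=0
after  3: x0=0x39 x1=0xb1 x2=0xa6 x3=0xf5  N=0 Z=0
after  4: x0=0x39 x1=0xb1 x2=0xa6 x3=0xa6  N=1 Z=0
after  5: x0=0x39 x1=0xb9 x2=0xa6 x3=0xa6  N=1 Z=0
after  6: x0=0x80 x1=0xb9 x2=0xa6 x3=0xa6  N=1 Z=0
after  7: x0=0x80 x1=0xb9 x2=0xa6 x3=0x26  N=0 Z=0
after  8: x0=0x80 x1=0xb9 x2=0xb9 x3=0x26  N=0 Z=0
-- IRQ taken; context saved, return-PC = 9 --
mismatch: x3: reported 0x27 vs actual 0x26

BAD = x3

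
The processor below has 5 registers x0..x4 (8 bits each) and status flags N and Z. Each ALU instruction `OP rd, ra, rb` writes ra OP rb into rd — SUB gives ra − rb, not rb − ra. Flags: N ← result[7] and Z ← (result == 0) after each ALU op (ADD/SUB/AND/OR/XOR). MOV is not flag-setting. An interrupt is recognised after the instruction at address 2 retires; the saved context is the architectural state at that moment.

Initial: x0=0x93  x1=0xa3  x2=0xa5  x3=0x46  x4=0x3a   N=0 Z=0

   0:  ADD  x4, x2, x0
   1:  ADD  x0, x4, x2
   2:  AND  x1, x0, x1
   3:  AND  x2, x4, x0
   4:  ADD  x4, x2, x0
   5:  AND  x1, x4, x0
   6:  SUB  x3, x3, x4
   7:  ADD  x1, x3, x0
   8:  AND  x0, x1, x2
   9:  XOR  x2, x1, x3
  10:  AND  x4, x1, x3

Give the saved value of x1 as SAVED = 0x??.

SAVED = 0x81

after  0: x0=0x93 x1=0xa3 x2=0xa5 x3=0x46 x4=0x38  N=0 Z=0
after  1: x0=0xdd x1=0xa3 x2=0xa5 x3=0x46 x4=0x38  N=1 Z=0
after  2: x0=0xdd x1=0x81 x2=0xa5 x3=0x46 x4=0x38  N=1 Z=0
-- IRQ taken; context saved, return-PC = 3 --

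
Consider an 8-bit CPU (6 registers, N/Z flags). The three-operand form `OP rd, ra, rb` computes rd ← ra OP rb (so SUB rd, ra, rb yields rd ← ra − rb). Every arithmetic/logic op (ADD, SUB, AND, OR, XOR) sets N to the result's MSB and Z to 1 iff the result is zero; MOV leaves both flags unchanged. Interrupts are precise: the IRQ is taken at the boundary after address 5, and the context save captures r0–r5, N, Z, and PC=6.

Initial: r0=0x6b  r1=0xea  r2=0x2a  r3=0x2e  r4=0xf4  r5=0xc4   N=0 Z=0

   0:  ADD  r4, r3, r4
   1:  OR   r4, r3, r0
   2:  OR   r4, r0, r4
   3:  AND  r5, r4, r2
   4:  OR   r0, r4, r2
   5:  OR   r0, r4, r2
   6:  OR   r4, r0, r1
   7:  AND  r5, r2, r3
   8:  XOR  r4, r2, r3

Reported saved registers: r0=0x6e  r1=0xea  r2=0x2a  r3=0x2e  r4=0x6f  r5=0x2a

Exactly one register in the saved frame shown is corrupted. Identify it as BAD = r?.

after  0: r0=0x6b r1=0xea r2=0x2a r3=0x2e r4=0x22 r5=0xc4  N=0 Z=0
after  1: r0=0x6b r1=0xea r2=0x2a r3=0x2e r4=0x6f r5=0xc4  N=0 Z=0
after  2: r0=0x6b r1=0xea r2=0x2a r3=0x2e r4=0x6f r5=0xc4  N=0 Z=0
after  3: r0=0x6b r1=0xea r2=0x2a r3=0x2e r4=0x6f r5=0x2a  N=0 Z=0
after  4: r0=0x6f r1=0xea r2=0x2a r3=0x2e r4=0x6f r5=0x2a  N=0 Z=0
after  5: r0=0x6f r1=0xea r2=0x2a r3=0x2e r4=0x6f r5=0x2a  N=0 Z=0
-- IRQ taken; context saved, return-PC = 6 --
mismatch: r0: reported 0x6e vs actual 0x6f

BAD = r0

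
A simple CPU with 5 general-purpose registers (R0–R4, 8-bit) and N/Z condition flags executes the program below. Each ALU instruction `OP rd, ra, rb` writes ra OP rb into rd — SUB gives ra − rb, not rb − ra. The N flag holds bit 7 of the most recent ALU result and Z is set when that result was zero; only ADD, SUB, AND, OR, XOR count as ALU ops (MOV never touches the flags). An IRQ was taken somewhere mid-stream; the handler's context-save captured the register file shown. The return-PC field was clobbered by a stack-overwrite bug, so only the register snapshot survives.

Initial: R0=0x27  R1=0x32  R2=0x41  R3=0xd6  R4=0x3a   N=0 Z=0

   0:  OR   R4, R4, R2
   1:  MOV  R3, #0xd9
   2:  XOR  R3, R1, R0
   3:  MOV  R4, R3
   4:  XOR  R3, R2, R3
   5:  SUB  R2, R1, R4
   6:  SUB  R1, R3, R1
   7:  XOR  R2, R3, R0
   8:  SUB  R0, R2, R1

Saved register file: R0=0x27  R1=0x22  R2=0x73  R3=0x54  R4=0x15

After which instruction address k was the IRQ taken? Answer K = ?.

after  0: R0=0x27 R1=0x32 R2=0x41 R3=0xd6 R4=0x7b  N=0 Z=0
after  1: R0=0x27 R1=0x32 R2=0x41 R3=0xd9 R4=0x7b  N=0 Z=0
after  2: R0=0x27 R1=0x32 R2=0x41 R3=0x15 R4=0x7b  N=0 Z=0
after  3: R0=0x27 R1=0x32 R2=0x41 R3=0x15 R4=0x15  N=0 Z=0
after  4: R0=0x27 R1=0x32 R2=0x41 R3=0x54 R4=0x15  N=0 Z=0
after  5: R0=0x27 R1=0x32 R2=0x1d R3=0x54 R4=0x15  N=0 Z=0
after  6: R0=0x27 R1=0x22 R2=0x1d R3=0x54 R4=0x15  N=0 Z=0
after  7: R0=0x27 R1=0x22 R2=0x73 R3=0x54 R4=0x15  N=0 Z=0
-- IRQ taken; context saved, return-PC = 8 --

K = 7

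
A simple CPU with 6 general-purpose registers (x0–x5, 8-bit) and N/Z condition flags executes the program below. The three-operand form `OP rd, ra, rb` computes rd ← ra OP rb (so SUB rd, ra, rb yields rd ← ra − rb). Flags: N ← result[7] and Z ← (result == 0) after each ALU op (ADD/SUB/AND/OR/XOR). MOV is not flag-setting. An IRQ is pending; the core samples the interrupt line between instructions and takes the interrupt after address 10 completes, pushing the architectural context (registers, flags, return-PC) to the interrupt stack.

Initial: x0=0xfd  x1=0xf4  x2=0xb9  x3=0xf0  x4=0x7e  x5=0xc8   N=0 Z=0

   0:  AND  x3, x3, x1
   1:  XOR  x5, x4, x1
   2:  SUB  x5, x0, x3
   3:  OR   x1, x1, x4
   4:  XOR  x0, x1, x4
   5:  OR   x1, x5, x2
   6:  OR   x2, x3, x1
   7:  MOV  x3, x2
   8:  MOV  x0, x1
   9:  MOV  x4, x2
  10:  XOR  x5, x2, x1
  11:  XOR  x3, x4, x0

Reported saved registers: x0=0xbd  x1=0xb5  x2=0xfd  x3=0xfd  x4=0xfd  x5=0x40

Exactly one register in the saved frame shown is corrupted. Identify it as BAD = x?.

BAD = x1

after  0: x0=0xfd x1=0xf4 x2=0xb9 x3=0xf0 x4=0x7e x5=0xc8  N=1 Z=0
after  1: x0=0xfd x1=0xf4 x2=0xb9 x3=0xf0 x4=0x7e x5=0x8a  N=1 Z=0
after  2: x0=0xfd x1=0xf4 x2=0xb9 x3=0xf0 x4=0x7e x5=0x0d  N=0 Z=0
after  3: x0=0xfd x1=0xfe x2=0xb9 x3=0xf0 x4=0x7e x5=0x0d  N=1 Z=0
after  4: x0=0x80 x1=0xfe x2=0xb9 x3=0xf0 x4=0x7e x5=0x0d  N=1 Z=0
after  5: x0=0x80 x1=0xbd x2=0xb9 x3=0xf0 x4=0x7e x5=0x0d  N=1 Z=0
after  6: x0=0x80 x1=0xbd x2=0xfd x3=0xf0 x4=0x7e x5=0x0d  N=1 Z=0
after  7: x0=0x80 x1=0xbd x2=0xfd x3=0xfd x4=0x7e x5=0x0d  N=1 Z=0
after  8: x0=0xbd x1=0xbd x2=0xfd x3=0xfd x4=0x7e x5=0x0d  N=1 Z=0
after  9: x0=0xbd x1=0xbd x2=0xfd x3=0xfd x4=0xfd x5=0x0d  N=1 Z=0
after 10: x0=0xbd x1=0xbd x2=0xfd x3=0xfd x4=0xfd x5=0x40  N=0 Z=0
-- IRQ taken; context saved, return-PC = 11 --
mismatch: x1: reported 0xb5 vs actual 0xbd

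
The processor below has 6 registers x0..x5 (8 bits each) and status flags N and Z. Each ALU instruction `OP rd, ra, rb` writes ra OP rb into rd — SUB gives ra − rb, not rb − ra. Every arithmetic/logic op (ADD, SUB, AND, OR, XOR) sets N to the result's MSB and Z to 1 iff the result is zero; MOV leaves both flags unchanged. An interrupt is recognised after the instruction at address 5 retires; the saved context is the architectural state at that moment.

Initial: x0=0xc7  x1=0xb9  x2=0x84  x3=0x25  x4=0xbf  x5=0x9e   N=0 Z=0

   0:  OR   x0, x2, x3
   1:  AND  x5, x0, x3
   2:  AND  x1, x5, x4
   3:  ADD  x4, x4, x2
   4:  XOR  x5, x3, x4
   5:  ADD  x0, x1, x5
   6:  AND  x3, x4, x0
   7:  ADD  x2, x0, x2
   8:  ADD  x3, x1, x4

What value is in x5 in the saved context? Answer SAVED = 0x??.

SAVED = 0x66

after  0: x0=0xa5 x1=0xb9 x2=0x84 x3=0x25 x4=0xbf x5=0x9e  N=1 Z=0
after  1: x0=0xa5 x1=0xb9 x2=0x84 x3=0x25 x4=0xbf x5=0x25  N=0 Z=0
after  2: x0=0xa5 x1=0x25 x2=0x84 x3=0x25 x4=0xbf x5=0x25  N=0 Z=0
after  3: x0=0xa5 x1=0x25 x2=0x84 x3=0x25 x4=0x43 x5=0x25  N=0 Z=0
after  4: x0=0xa5 x1=0x25 x2=0x84 x3=0x25 x4=0x43 x5=0x66  N=0 Z=0
after  5: x0=0x8b x1=0x25 x2=0x84 x3=0x25 x4=0x43 x5=0x66  N=1 Z=0
-- IRQ taken; context saved, return-PC = 6 --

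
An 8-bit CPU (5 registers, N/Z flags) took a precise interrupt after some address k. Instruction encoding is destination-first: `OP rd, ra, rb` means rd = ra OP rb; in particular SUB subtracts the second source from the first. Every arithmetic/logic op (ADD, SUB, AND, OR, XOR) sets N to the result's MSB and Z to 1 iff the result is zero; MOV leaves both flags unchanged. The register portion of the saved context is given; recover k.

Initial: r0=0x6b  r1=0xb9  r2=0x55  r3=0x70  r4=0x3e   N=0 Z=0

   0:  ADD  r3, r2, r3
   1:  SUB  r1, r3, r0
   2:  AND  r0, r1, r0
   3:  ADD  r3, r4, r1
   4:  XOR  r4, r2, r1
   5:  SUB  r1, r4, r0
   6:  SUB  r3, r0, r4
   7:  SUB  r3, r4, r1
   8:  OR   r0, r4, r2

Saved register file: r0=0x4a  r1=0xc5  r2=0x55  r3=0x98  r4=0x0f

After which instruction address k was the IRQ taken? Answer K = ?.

K = 5

after  0: r0=0x6b r1=0xb9 r2=0x55 r3=0xc5 r4=0x3e  N=1 Z=0
after  1: r0=0x6b r1=0x5a r2=0x55 r3=0xc5 r4=0x3e  N=0 Z=0
after  2: r0=0x4a r1=0x5a r2=0x55 r3=0xc5 r4=0x3e  N=0 Z=0
after  3: r0=0x4a r1=0x5a r2=0x55 r3=0x98 r4=0x3e  N=1 Z=0
after  4: r0=0x4a r1=0x5a r2=0x55 r3=0x98 r4=0x0f  N=0 Z=0
after  5: r0=0x4a r1=0xc5 r2=0x55 r3=0x98 r4=0x0f  N=1 Z=0
-- IRQ taken; context saved, return-PC = 6 --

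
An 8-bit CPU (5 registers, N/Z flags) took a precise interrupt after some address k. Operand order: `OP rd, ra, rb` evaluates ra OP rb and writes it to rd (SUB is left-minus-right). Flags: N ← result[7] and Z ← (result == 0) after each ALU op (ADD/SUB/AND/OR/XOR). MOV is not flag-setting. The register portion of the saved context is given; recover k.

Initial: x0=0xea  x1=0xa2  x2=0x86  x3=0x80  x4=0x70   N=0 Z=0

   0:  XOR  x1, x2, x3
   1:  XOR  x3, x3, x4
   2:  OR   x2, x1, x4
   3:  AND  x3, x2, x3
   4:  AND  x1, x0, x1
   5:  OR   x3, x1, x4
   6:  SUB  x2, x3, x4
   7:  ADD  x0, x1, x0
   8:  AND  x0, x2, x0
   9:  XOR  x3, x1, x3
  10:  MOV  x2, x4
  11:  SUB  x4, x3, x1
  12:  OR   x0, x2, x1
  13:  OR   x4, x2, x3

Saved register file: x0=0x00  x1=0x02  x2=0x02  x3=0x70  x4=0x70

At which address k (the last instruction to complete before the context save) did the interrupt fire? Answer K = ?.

after  0: x0=0xea x1=0x06 x2=0x86 x3=0x80 x4=0x70  N=0 Z=0
after  1: x0=0xea x1=0x06 x2=0x86 x3=0xf0 x4=0x70  N=1 Z=0
after  2: x0=0xea x1=0x06 x2=0x76 x3=0xf0 x4=0x70  N=0 Z=0
after  3: x0=0xea x1=0x06 x2=0x76 x3=0x70 x4=0x70  N=0 Z=0
after  4: x0=0xea x1=0x02 x2=0x76 x3=0x70 x4=0x70  N=0 Z=0
after  5: x0=0xea x1=0x02 x2=0x76 x3=0x72 x4=0x70  N=0 Z=0
after  6: x0=0xea x1=0x02 x2=0x02 x3=0x72 x4=0x70  N=0 Z=0
after  7: x0=0xec x1=0x02 x2=0x02 x3=0x72 x4=0x70  N=1 Z=0
after  8: x0=0x00 x1=0x02 x2=0x02 x3=0x72 x4=0x70  N=0 Z=1
after  9: x0=0x00 x1=0x02 x2=0x02 x3=0x70 x4=0x70  N=0 Z=0
-- IRQ taken; context saved, return-PC = 10 --

K = 9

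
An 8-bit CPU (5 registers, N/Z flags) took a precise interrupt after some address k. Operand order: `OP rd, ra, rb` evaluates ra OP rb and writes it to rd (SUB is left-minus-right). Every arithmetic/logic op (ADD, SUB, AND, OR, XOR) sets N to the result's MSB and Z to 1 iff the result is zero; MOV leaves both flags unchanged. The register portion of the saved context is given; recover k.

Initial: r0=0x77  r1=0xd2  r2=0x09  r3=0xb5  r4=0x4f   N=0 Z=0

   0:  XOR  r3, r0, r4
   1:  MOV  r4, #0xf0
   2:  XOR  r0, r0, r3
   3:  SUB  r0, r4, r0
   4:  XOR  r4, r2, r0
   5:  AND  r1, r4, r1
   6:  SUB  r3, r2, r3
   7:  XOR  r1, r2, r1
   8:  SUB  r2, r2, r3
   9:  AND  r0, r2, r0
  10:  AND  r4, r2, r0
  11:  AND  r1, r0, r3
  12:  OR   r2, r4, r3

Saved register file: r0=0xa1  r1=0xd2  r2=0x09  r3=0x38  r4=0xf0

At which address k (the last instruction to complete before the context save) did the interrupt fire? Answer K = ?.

after  0: r0=0x77 r1=0xd2 r2=0x09 r3=0x38 r4=0x4f  N=0 Z=0
after  1: r0=0x77 r1=0xd2 r2=0x09 r3=0x38 r4=0xf0  N=0 Z=0
after  2: r0=0x4f r1=0xd2 r2=0x09 r3=0x38 r4=0xf0  N=0 Z=0
after  3: r0=0xa1 r1=0xd2 r2=0x09 r3=0x38 r4=0xf0  N=1 Z=0
-- IRQ taken; context saved, return-PC = 4 --

K = 3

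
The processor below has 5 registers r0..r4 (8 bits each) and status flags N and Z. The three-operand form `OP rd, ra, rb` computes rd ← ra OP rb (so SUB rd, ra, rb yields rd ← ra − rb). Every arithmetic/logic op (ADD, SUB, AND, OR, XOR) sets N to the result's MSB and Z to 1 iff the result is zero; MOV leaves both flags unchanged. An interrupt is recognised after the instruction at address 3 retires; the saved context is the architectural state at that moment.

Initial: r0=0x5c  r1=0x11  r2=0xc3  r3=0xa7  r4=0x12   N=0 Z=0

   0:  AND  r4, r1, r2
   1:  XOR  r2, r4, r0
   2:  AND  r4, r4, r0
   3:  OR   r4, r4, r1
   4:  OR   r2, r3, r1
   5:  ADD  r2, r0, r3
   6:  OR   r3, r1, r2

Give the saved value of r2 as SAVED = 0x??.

after  0: r0=0x5c r1=0x11 r2=0xc3 r3=0xa7 r4=0x01  N=0 Z=0
after  1: r0=0x5c r1=0x11 r2=0x5d r3=0xa7 r4=0x01  N=0 Z=0
after  2: r0=0x5c r1=0x11 r2=0x5d r3=0xa7 r4=0x00  N=0 Z=1
after  3: r0=0x5c r1=0x11 r2=0x5d r3=0xa7 r4=0x11  N=0 Z=0
-- IRQ taken; context saved, return-PC = 4 --

SAVED = 0x5d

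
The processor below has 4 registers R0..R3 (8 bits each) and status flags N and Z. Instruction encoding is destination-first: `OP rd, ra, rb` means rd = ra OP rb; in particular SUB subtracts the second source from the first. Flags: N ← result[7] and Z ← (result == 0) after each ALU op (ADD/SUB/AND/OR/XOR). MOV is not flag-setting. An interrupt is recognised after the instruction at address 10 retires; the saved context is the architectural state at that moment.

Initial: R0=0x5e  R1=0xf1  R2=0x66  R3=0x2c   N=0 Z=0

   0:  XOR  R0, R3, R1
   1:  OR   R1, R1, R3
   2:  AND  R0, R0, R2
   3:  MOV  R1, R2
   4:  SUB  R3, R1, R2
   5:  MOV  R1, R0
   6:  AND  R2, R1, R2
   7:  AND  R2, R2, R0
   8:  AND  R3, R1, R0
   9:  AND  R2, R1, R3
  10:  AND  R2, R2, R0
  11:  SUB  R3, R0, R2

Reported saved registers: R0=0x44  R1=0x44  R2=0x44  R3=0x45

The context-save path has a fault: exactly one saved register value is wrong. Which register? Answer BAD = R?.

after  0: R0=0xdd R1=0xf1 R2=0x66 R3=0x2c  N=1 Z=0
after  1: R0=0xdd R1=0xfd R2=0x66 R3=0x2c  N=1 Z=0
after  2: R0=0x44 R1=0xfd R2=0x66 R3=0x2c  N=0 Z=0
after  3: R0=0x44 R1=0x66 R2=0x66 R3=0x2c  N=0 Z=0
after  4: R0=0x44 R1=0x66 R2=0x66 R3=0x00  N=0 Z=1
after  5: R0=0x44 R1=0x44 R2=0x66 R3=0x00  N=0 Z=1
after  6: R0=0x44 R1=0x44 R2=0x44 R3=0x00  N=0 Z=0
after  7: R0=0x44 R1=0x44 R2=0x44 R3=0x00  N=0 Z=0
after  8: R0=0x44 R1=0x44 R2=0x44 R3=0x44  N=0 Z=0
after  9: R0=0x44 R1=0x44 R2=0x44 R3=0x44  N=0 Z=0
after 10: R0=0x44 R1=0x44 R2=0x44 R3=0x44  N=0 Z=0
-- IRQ taken; context saved, return-PC = 11 --
mismatch: R3: reported 0x45 vs actual 0x44

BAD = R3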